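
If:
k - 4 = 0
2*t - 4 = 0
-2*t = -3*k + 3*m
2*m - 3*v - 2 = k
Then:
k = 4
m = 8/3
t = 2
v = -2/9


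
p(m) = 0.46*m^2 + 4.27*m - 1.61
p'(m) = 0.92*m + 4.27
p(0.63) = 1.26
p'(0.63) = 4.85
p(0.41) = 0.22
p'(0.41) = 4.65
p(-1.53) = -7.07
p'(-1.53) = 2.86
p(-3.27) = -10.65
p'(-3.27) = 1.26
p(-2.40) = -9.21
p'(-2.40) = 2.06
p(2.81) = 14.02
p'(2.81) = 6.86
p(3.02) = 15.48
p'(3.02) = 7.05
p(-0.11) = -2.07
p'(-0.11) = 4.17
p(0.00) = -1.61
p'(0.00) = 4.27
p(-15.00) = 37.84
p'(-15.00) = -9.53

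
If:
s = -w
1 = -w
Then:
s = 1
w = -1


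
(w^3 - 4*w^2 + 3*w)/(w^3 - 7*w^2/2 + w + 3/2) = 2*w/(2*w + 1)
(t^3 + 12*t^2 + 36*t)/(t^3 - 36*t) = (t + 6)/(t - 6)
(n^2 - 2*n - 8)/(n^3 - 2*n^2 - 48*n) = (-n^2 + 2*n + 8)/(n*(-n^2 + 2*n + 48))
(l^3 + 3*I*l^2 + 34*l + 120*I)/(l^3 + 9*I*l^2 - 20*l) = (l - 6*I)/l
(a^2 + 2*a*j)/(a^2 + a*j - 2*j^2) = a/(a - j)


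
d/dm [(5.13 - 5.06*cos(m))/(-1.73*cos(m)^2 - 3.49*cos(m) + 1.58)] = (8.7538*cos(m)^2 - 17.7498*cos(m) - 9.9089)*sin(m)/(2.9929*cos(m)^4 + 12.0754*cos(m)^3 + 6.7133*cos(m)^2 - 11.0284*cos(m) + 2.4964)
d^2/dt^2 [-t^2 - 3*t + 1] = -2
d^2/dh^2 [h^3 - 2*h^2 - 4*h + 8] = 6*h - 4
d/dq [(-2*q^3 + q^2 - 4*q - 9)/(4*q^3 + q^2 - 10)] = 2*(-3*q^4 + 16*q^3 + 86*q^2 - q + 20)/(16*q^6 + 8*q^5 + q^4 - 80*q^3 - 20*q^2 + 100)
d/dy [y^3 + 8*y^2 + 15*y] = 3*y^2 + 16*y + 15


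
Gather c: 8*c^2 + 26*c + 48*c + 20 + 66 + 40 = 8*c^2 + 74*c + 126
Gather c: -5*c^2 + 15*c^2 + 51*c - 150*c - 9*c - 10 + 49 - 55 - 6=10*c^2 - 108*c - 22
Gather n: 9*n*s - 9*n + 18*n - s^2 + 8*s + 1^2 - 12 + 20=n*(9*s + 9) - s^2 + 8*s + 9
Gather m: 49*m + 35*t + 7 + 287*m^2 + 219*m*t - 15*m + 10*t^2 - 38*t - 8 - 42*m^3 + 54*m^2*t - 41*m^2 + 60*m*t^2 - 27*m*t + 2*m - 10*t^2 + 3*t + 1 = -42*m^3 + m^2*(54*t + 246) + m*(60*t^2 + 192*t + 36)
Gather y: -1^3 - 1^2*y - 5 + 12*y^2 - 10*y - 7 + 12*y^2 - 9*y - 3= 24*y^2 - 20*y - 16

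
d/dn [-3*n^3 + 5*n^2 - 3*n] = -9*n^2 + 10*n - 3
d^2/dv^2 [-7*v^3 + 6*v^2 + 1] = 12 - 42*v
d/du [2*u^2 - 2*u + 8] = 4*u - 2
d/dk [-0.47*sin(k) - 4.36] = -0.47*cos(k)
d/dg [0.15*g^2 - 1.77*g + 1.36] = 0.3*g - 1.77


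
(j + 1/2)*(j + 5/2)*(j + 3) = j^3 + 6*j^2 + 41*j/4 + 15/4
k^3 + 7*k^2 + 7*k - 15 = (k - 1)*(k + 3)*(k + 5)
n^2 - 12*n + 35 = (n - 7)*(n - 5)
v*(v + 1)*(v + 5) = v^3 + 6*v^2 + 5*v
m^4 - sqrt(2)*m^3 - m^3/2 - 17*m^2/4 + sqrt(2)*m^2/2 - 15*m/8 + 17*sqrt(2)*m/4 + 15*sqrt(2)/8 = (m - 5/2)*(m + 1/2)*(m + 3/2)*(m - sqrt(2))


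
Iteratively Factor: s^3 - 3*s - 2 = (s + 1)*(s^2 - s - 2) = (s - 2)*(s + 1)*(s + 1)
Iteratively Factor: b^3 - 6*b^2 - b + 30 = (b - 3)*(b^2 - 3*b - 10) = (b - 5)*(b - 3)*(b + 2)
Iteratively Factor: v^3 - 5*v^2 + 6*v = (v)*(v^2 - 5*v + 6) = v*(v - 3)*(v - 2)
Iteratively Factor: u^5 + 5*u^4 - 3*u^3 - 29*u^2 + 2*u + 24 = (u + 3)*(u^4 + 2*u^3 - 9*u^2 - 2*u + 8) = (u - 1)*(u + 3)*(u^3 + 3*u^2 - 6*u - 8) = (u - 1)*(u + 3)*(u + 4)*(u^2 - u - 2) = (u - 1)*(u + 1)*(u + 3)*(u + 4)*(u - 2)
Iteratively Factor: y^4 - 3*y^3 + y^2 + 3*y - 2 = (y - 2)*(y^3 - y^2 - y + 1) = (y - 2)*(y - 1)*(y^2 - 1) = (y - 2)*(y - 1)^2*(y + 1)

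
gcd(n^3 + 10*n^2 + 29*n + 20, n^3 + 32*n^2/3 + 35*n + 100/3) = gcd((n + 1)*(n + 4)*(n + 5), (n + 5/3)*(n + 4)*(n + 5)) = n^2 + 9*n + 20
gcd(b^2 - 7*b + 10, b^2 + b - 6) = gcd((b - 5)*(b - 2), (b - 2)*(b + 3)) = b - 2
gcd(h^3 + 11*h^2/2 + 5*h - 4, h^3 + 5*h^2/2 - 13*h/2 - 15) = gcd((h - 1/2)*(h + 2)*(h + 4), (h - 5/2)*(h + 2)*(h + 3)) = h + 2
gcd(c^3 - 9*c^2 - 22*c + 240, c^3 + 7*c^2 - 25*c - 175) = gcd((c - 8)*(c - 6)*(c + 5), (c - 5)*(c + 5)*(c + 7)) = c + 5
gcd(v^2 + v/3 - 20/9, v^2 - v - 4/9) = v - 4/3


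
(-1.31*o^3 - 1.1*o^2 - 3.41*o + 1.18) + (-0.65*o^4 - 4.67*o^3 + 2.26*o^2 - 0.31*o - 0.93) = -0.65*o^4 - 5.98*o^3 + 1.16*o^2 - 3.72*o + 0.25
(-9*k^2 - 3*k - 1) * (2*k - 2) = -18*k^3 + 12*k^2 + 4*k + 2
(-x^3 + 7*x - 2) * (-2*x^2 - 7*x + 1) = 2*x^5 + 7*x^4 - 15*x^3 - 45*x^2 + 21*x - 2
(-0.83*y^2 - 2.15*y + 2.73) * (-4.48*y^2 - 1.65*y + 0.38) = 3.7184*y^4 + 11.0015*y^3 - 8.9983*y^2 - 5.3215*y + 1.0374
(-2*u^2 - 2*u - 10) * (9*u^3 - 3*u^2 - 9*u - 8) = -18*u^5 - 12*u^4 - 66*u^3 + 64*u^2 + 106*u + 80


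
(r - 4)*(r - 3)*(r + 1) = r^3 - 6*r^2 + 5*r + 12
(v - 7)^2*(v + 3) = v^3 - 11*v^2 + 7*v + 147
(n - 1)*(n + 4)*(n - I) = n^3 + 3*n^2 - I*n^2 - 4*n - 3*I*n + 4*I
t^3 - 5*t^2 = t^2*(t - 5)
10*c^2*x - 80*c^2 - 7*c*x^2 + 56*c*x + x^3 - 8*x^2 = (-5*c + x)*(-2*c + x)*(x - 8)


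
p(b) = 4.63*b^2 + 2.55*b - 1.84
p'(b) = 9.26*b + 2.55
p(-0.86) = -0.61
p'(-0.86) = -5.41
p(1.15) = 7.22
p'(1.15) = 13.20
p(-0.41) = -2.11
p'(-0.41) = -1.25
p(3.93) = 79.69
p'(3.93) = 38.94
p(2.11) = 24.15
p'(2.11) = 22.09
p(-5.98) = 148.48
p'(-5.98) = -52.82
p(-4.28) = 72.06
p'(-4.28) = -37.08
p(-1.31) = 2.77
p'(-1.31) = -9.58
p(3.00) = 47.48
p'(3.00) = 30.33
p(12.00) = 695.48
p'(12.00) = 113.67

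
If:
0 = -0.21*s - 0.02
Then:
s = -0.10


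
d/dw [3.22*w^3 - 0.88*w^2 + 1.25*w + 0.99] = 9.66*w^2 - 1.76*w + 1.25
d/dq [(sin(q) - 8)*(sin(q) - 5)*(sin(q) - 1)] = (3*sin(q)^2 - 28*sin(q) + 53)*cos(q)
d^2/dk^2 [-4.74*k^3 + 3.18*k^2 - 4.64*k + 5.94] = 6.36 - 28.44*k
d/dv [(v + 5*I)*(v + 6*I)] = 2*v + 11*I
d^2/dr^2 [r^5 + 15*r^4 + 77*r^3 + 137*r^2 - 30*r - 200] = 20*r^3 + 180*r^2 + 462*r + 274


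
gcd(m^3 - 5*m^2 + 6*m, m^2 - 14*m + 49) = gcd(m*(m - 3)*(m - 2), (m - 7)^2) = 1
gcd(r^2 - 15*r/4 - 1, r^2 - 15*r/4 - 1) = r^2 - 15*r/4 - 1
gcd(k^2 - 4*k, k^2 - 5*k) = k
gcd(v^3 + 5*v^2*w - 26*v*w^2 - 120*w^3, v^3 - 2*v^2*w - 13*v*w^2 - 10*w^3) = v - 5*w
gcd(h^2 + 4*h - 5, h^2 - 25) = h + 5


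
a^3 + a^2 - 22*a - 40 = (a - 5)*(a + 2)*(a + 4)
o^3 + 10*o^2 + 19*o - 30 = (o - 1)*(o + 5)*(o + 6)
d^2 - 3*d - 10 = (d - 5)*(d + 2)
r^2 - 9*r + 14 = (r - 7)*(r - 2)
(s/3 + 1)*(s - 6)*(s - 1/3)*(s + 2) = s^4/3 - 4*s^3/9 - 71*s^2/9 - 28*s/3 + 4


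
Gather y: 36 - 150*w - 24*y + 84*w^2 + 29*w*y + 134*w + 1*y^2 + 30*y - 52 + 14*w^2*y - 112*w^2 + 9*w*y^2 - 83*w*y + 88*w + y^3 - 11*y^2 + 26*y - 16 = -28*w^2 + 72*w + y^3 + y^2*(9*w - 10) + y*(14*w^2 - 54*w + 32) - 32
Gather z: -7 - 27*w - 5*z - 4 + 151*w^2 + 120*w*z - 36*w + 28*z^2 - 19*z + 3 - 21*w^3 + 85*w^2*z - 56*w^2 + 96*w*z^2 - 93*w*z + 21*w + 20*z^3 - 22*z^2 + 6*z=-21*w^3 + 95*w^2 - 42*w + 20*z^3 + z^2*(96*w + 6) + z*(85*w^2 + 27*w - 18) - 8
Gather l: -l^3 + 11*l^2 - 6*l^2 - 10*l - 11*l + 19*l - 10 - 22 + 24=-l^3 + 5*l^2 - 2*l - 8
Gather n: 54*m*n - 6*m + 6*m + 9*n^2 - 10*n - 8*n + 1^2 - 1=9*n^2 + n*(54*m - 18)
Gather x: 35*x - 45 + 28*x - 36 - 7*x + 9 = 56*x - 72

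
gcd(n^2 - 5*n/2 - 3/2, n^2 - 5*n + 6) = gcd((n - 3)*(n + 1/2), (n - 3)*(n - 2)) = n - 3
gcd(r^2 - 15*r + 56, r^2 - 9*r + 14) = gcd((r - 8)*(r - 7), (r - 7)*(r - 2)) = r - 7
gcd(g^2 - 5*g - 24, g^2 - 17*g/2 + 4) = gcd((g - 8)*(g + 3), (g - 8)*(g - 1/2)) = g - 8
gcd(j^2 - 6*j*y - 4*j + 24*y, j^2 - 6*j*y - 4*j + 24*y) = -j^2 + 6*j*y + 4*j - 24*y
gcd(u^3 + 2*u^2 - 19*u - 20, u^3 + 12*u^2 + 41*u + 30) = u^2 + 6*u + 5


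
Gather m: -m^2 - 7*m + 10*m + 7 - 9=-m^2 + 3*m - 2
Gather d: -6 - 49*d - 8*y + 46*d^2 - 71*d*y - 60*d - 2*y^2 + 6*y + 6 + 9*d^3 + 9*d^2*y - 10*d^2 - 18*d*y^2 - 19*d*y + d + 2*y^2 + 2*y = 9*d^3 + d^2*(9*y + 36) + d*(-18*y^2 - 90*y - 108)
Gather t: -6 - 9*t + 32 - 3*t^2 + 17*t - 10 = -3*t^2 + 8*t + 16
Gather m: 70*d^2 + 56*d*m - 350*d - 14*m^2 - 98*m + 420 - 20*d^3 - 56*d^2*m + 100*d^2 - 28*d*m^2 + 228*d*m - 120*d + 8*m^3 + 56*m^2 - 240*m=-20*d^3 + 170*d^2 - 470*d + 8*m^3 + m^2*(42 - 28*d) + m*(-56*d^2 + 284*d - 338) + 420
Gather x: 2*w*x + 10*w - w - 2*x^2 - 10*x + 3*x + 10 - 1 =9*w - 2*x^2 + x*(2*w - 7) + 9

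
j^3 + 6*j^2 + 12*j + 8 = (j + 2)^3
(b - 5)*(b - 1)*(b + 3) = b^3 - 3*b^2 - 13*b + 15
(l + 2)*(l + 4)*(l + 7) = l^3 + 13*l^2 + 50*l + 56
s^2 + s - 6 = (s - 2)*(s + 3)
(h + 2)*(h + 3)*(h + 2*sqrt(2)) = h^3 + 2*sqrt(2)*h^2 + 5*h^2 + 6*h + 10*sqrt(2)*h + 12*sqrt(2)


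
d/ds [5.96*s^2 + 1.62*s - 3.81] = 11.92*s + 1.62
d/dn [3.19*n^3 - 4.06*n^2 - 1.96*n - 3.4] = 9.57*n^2 - 8.12*n - 1.96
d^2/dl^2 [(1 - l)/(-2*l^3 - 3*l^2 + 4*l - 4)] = 2*(4*(l - 1)*(3*l^2 + 3*l - 2)^2 + (-6*l^2 - 6*l - 3*(l - 1)*(2*l + 1) + 4)*(2*l^3 + 3*l^2 - 4*l + 4))/(2*l^3 + 3*l^2 - 4*l + 4)^3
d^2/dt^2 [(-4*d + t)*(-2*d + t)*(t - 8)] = -12*d + 6*t - 16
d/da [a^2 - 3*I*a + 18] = 2*a - 3*I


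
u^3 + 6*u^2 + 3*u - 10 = (u - 1)*(u + 2)*(u + 5)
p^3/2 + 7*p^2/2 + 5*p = p*(p/2 + 1)*(p + 5)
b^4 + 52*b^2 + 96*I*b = b*(b - 8*I)*(b + 2*I)*(b + 6*I)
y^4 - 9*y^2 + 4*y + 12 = (y - 2)^2*(y + 1)*(y + 3)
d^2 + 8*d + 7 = (d + 1)*(d + 7)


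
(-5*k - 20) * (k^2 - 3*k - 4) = -5*k^3 - 5*k^2 + 80*k + 80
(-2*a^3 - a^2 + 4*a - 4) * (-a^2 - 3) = 2*a^5 + a^4 + 2*a^3 + 7*a^2 - 12*a + 12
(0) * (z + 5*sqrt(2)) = 0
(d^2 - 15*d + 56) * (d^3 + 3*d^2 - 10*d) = d^5 - 12*d^4 + d^3 + 318*d^2 - 560*d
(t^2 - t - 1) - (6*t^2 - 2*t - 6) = -5*t^2 + t + 5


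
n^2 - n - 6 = (n - 3)*(n + 2)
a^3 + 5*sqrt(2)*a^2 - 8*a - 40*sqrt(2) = (a - 2*sqrt(2))*(a + 2*sqrt(2))*(a + 5*sqrt(2))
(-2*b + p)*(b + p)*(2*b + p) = -4*b^3 - 4*b^2*p + b*p^2 + p^3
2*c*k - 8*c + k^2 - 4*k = (2*c + k)*(k - 4)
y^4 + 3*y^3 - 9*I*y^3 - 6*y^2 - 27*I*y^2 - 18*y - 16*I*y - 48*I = (y + 3)*(y - 8*I)*(y - 2*I)*(y + I)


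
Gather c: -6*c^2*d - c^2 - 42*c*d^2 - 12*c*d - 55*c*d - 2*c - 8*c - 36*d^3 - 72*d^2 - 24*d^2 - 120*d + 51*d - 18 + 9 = c^2*(-6*d - 1) + c*(-42*d^2 - 67*d - 10) - 36*d^3 - 96*d^2 - 69*d - 9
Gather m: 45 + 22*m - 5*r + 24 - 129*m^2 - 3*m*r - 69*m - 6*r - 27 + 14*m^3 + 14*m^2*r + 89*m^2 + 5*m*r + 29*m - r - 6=14*m^3 + m^2*(14*r - 40) + m*(2*r - 18) - 12*r + 36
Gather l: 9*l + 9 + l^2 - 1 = l^2 + 9*l + 8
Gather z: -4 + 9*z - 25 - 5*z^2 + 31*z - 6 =-5*z^2 + 40*z - 35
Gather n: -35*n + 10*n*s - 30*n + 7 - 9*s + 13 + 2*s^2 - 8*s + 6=n*(10*s - 65) + 2*s^2 - 17*s + 26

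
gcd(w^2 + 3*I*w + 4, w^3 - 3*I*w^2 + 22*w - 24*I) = w^2 + 3*I*w + 4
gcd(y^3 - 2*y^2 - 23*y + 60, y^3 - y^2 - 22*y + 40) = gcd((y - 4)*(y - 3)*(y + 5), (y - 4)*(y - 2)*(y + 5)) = y^2 + y - 20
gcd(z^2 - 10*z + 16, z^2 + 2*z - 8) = z - 2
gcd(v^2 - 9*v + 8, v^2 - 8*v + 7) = v - 1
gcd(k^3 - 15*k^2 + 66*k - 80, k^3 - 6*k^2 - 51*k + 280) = k^2 - 13*k + 40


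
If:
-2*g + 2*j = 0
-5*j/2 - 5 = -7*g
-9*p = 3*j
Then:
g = 10/9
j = 10/9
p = -10/27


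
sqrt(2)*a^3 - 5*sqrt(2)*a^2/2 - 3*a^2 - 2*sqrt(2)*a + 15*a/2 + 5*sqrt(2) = (a - 5/2)*(a - 2*sqrt(2))*(sqrt(2)*a + 1)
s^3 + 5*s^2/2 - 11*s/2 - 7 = (s - 2)*(s + 1)*(s + 7/2)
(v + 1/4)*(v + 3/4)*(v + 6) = v^3 + 7*v^2 + 99*v/16 + 9/8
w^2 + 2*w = w*(w + 2)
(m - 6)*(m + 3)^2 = m^3 - 27*m - 54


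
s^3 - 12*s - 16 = (s - 4)*(s + 2)^2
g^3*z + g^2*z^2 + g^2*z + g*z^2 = g*(g + z)*(g*z + z)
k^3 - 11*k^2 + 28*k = k*(k - 7)*(k - 4)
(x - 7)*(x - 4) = x^2 - 11*x + 28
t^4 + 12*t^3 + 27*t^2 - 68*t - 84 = (t - 2)*(t + 1)*(t + 6)*(t + 7)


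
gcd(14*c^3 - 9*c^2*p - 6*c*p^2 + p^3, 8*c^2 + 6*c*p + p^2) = 2*c + p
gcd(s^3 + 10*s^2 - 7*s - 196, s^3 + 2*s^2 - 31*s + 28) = s^2 + 3*s - 28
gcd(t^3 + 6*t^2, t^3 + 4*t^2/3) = t^2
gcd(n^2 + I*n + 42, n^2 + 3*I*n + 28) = n + 7*I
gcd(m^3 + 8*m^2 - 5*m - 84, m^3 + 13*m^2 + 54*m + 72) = m + 4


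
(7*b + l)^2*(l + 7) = 49*b^2*l + 343*b^2 + 14*b*l^2 + 98*b*l + l^3 + 7*l^2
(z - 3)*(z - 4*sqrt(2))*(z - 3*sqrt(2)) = z^3 - 7*sqrt(2)*z^2 - 3*z^2 + 24*z + 21*sqrt(2)*z - 72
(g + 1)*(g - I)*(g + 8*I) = g^3 + g^2 + 7*I*g^2 + 8*g + 7*I*g + 8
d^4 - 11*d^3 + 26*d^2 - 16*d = d*(d - 8)*(d - 2)*(d - 1)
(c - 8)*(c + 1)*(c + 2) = c^3 - 5*c^2 - 22*c - 16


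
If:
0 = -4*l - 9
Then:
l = -9/4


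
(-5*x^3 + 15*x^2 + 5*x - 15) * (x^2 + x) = -5*x^5 + 10*x^4 + 20*x^3 - 10*x^2 - 15*x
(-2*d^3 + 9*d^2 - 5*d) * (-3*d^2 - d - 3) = 6*d^5 - 25*d^4 + 12*d^3 - 22*d^2 + 15*d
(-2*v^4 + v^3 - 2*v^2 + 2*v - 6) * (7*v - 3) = -14*v^5 + 13*v^4 - 17*v^3 + 20*v^2 - 48*v + 18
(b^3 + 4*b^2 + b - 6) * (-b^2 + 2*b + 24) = -b^5 - 2*b^4 + 31*b^3 + 104*b^2 + 12*b - 144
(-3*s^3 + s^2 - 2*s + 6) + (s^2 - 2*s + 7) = -3*s^3 + 2*s^2 - 4*s + 13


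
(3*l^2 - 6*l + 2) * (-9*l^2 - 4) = -27*l^4 + 54*l^3 - 30*l^2 + 24*l - 8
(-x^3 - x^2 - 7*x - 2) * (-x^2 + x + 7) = x^5 - x^3 - 12*x^2 - 51*x - 14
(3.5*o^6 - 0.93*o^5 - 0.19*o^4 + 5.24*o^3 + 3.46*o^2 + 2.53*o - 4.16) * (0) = 0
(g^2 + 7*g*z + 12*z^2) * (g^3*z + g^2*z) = g^5*z + 7*g^4*z^2 + g^4*z + 12*g^3*z^3 + 7*g^3*z^2 + 12*g^2*z^3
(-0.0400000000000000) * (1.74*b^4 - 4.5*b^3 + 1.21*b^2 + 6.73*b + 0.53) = -0.0696*b^4 + 0.18*b^3 - 0.0484*b^2 - 0.2692*b - 0.0212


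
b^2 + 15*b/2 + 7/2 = (b + 1/2)*(b + 7)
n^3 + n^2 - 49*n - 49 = (n - 7)*(n + 1)*(n + 7)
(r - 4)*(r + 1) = r^2 - 3*r - 4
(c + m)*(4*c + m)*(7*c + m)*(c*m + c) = 28*c^4*m + 28*c^4 + 39*c^3*m^2 + 39*c^3*m + 12*c^2*m^3 + 12*c^2*m^2 + c*m^4 + c*m^3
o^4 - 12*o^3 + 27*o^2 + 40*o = o*(o - 8)*(o - 5)*(o + 1)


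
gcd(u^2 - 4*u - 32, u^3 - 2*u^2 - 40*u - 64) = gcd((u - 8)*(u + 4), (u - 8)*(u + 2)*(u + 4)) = u^2 - 4*u - 32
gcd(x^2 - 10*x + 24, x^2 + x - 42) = x - 6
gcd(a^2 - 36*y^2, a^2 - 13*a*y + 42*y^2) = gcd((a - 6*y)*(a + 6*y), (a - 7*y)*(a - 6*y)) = -a + 6*y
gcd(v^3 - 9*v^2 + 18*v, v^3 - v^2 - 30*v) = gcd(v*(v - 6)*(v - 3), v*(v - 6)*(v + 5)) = v^2 - 6*v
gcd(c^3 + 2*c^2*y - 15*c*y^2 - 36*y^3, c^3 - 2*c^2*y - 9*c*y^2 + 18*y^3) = c + 3*y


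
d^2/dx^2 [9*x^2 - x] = 18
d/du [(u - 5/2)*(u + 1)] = 2*u - 3/2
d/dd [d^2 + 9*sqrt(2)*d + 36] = 2*d + 9*sqrt(2)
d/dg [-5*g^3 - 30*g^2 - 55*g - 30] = -15*g^2 - 60*g - 55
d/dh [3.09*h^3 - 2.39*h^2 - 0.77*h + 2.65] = 9.27*h^2 - 4.78*h - 0.77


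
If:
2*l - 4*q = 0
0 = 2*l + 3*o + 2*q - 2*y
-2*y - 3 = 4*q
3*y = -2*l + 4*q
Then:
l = -3/2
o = 3/2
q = -3/4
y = 0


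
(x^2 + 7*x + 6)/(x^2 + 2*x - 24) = (x + 1)/(x - 4)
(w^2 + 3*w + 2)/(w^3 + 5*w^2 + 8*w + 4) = 1/(w + 2)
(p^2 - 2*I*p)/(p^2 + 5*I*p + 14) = p/(p + 7*I)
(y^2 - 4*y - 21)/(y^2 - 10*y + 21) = (y + 3)/(y - 3)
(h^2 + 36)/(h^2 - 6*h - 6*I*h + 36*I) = (h + 6*I)/(h - 6)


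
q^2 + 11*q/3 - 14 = (q - 7/3)*(q + 6)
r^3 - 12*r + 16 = (r - 2)^2*(r + 4)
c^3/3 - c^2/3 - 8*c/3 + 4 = (c/3 + 1)*(c - 2)^2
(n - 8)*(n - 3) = n^2 - 11*n + 24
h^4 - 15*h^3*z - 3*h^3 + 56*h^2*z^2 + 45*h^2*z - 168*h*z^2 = h*(h - 3)*(h - 8*z)*(h - 7*z)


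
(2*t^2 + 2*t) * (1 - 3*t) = -6*t^3 - 4*t^2 + 2*t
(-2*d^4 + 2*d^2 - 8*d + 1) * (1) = -2*d^4 + 2*d^2 - 8*d + 1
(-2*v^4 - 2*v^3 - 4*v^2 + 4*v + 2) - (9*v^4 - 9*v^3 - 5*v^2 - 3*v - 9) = -11*v^4 + 7*v^3 + v^2 + 7*v + 11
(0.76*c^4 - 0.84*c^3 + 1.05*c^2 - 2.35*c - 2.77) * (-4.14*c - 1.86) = -3.1464*c^5 + 2.064*c^4 - 2.7846*c^3 + 7.776*c^2 + 15.8388*c + 5.1522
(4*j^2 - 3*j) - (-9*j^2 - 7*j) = 13*j^2 + 4*j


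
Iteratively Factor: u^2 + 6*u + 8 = (u + 4)*(u + 2)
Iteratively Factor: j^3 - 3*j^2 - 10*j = (j - 5)*(j^2 + 2*j) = (j - 5)*(j + 2)*(j)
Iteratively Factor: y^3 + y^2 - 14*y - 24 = (y + 2)*(y^2 - y - 12) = (y + 2)*(y + 3)*(y - 4)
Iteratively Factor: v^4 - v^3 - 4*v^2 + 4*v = (v)*(v^3 - v^2 - 4*v + 4) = v*(v - 1)*(v^2 - 4) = v*(v - 1)*(v + 2)*(v - 2)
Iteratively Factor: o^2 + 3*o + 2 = (o + 2)*(o + 1)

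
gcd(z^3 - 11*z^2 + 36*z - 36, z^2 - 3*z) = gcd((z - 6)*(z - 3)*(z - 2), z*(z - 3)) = z - 3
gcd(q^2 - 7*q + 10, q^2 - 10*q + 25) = q - 5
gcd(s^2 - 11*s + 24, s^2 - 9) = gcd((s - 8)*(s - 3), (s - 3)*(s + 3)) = s - 3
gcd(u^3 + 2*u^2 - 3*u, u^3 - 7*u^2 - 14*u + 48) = u + 3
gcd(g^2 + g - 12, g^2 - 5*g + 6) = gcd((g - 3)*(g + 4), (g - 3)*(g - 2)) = g - 3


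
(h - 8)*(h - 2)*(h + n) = h^3 + h^2*n - 10*h^2 - 10*h*n + 16*h + 16*n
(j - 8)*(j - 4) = j^2 - 12*j + 32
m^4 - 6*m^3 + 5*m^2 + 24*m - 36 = (m - 3)^2*(m - 2)*(m + 2)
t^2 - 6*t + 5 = (t - 5)*(t - 1)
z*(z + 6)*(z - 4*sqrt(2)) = z^3 - 4*sqrt(2)*z^2 + 6*z^2 - 24*sqrt(2)*z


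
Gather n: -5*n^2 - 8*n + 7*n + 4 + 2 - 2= -5*n^2 - n + 4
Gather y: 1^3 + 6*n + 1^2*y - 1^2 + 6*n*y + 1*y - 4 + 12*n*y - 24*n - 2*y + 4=18*n*y - 18*n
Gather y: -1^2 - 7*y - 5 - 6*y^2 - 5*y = -6*y^2 - 12*y - 6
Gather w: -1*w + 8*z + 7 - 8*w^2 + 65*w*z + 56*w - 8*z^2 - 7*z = -8*w^2 + w*(65*z + 55) - 8*z^2 + z + 7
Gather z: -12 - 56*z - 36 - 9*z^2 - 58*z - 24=-9*z^2 - 114*z - 72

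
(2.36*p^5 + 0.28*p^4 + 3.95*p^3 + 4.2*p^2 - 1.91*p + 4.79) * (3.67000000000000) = 8.6612*p^5 + 1.0276*p^4 + 14.4965*p^3 + 15.414*p^2 - 7.0097*p + 17.5793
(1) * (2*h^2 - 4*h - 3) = 2*h^2 - 4*h - 3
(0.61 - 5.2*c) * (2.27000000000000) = 1.3847 - 11.804*c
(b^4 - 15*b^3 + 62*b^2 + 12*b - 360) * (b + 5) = b^5 - 10*b^4 - 13*b^3 + 322*b^2 - 300*b - 1800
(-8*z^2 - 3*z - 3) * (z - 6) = -8*z^3 + 45*z^2 + 15*z + 18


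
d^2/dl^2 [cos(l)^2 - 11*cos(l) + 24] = 11*cos(l) - 2*cos(2*l)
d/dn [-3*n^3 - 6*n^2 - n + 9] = -9*n^2 - 12*n - 1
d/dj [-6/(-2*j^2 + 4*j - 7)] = 24*(1 - j)/(2*j^2 - 4*j + 7)^2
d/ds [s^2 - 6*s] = 2*s - 6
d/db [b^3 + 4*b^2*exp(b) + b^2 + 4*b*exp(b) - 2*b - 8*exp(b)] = 4*b^2*exp(b) + 3*b^2 + 12*b*exp(b) + 2*b - 4*exp(b) - 2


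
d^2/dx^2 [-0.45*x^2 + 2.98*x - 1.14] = -0.900000000000000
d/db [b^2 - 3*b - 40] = 2*b - 3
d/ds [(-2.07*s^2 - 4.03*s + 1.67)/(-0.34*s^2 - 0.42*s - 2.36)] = (-0.5008*s^2 + 10.906*s + 10.2122)/(0.1156*s^4 + 0.2856*s^3 + 1.7812*s^2 + 1.9824*s + 5.5696)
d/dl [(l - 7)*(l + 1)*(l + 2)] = 3*l^2 - 8*l - 19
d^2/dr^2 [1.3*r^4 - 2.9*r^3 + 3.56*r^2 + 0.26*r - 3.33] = 15.6*r^2 - 17.4*r + 7.12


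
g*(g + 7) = g^2 + 7*g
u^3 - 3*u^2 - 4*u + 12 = (u - 3)*(u - 2)*(u + 2)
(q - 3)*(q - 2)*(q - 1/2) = q^3 - 11*q^2/2 + 17*q/2 - 3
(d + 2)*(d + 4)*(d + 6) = d^3 + 12*d^2 + 44*d + 48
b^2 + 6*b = b*(b + 6)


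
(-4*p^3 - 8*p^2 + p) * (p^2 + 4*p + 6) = -4*p^5 - 24*p^4 - 55*p^3 - 44*p^2 + 6*p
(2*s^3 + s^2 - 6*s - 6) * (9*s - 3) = 18*s^4 + 3*s^3 - 57*s^2 - 36*s + 18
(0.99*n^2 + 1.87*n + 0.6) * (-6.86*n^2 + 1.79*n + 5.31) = -6.7914*n^4 - 11.0561*n^3 + 4.4882*n^2 + 11.0037*n + 3.186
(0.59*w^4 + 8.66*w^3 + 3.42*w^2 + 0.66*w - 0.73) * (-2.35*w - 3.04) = -1.3865*w^5 - 22.1446*w^4 - 34.3634*w^3 - 11.9478*w^2 - 0.2909*w + 2.2192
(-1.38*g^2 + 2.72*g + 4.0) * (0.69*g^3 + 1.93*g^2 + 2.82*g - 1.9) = -0.9522*g^5 - 0.7866*g^4 + 4.118*g^3 + 18.0124*g^2 + 6.112*g - 7.6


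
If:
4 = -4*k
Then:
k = -1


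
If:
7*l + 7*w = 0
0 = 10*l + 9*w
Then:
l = 0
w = 0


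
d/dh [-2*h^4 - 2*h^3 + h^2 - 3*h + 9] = -8*h^3 - 6*h^2 + 2*h - 3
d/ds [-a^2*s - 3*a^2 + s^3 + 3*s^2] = -a^2 + 3*s^2 + 6*s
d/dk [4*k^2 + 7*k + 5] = 8*k + 7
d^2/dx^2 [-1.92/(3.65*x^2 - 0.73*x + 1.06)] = (51.1584*x^2 - 10.23168*x - 1.92*(7.3*x - 0.73)*(14.6*x - 1.46) + 14.85696)/(3.65*x^2 - 0.73*x + 1.06)^3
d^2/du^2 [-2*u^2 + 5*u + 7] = -4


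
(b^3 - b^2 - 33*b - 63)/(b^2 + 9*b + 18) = (b^2 - 4*b - 21)/(b + 6)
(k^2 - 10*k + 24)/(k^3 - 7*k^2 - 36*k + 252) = (k - 4)/(k^2 - k - 42)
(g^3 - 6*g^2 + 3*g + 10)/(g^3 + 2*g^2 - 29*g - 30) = (g - 2)/(g + 6)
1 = 1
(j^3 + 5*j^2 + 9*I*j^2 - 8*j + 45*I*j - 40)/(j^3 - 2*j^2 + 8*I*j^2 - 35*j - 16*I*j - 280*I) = (j + I)/(j - 7)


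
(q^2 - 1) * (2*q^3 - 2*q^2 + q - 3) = 2*q^5 - 2*q^4 - q^3 - q^2 - q + 3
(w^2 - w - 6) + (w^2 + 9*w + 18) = 2*w^2 + 8*w + 12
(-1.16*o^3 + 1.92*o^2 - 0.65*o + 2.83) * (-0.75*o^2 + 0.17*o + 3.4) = 0.87*o^5 - 1.6372*o^4 - 3.1301*o^3 + 4.295*o^2 - 1.7289*o + 9.622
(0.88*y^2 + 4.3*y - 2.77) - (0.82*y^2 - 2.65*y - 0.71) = 0.0600000000000001*y^2 + 6.95*y - 2.06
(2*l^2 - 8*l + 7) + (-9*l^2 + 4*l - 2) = -7*l^2 - 4*l + 5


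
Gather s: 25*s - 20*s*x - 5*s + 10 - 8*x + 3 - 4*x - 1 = s*(20 - 20*x) - 12*x + 12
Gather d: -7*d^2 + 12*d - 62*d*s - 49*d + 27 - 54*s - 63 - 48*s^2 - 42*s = -7*d^2 + d*(-62*s - 37) - 48*s^2 - 96*s - 36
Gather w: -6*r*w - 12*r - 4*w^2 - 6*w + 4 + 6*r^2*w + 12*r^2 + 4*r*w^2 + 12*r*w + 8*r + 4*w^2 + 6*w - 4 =12*r^2 + 4*r*w^2 - 4*r + w*(6*r^2 + 6*r)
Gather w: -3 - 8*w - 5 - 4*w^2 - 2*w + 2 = -4*w^2 - 10*w - 6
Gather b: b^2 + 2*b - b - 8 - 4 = b^2 + b - 12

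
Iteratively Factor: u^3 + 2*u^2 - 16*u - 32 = (u + 4)*(u^2 - 2*u - 8) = (u - 4)*(u + 4)*(u + 2)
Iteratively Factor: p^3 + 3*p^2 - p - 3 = (p + 3)*(p^2 - 1) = (p + 1)*(p + 3)*(p - 1)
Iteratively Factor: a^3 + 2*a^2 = (a)*(a^2 + 2*a) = a^2*(a + 2)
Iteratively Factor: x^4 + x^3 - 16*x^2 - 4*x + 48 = (x - 2)*(x^3 + 3*x^2 - 10*x - 24) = (x - 2)*(x + 2)*(x^2 + x - 12) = (x - 2)*(x + 2)*(x + 4)*(x - 3)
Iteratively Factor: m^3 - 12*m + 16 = (m + 4)*(m^2 - 4*m + 4) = (m - 2)*(m + 4)*(m - 2)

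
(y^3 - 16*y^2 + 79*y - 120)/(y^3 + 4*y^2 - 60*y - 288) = (y^2 - 8*y + 15)/(y^2 + 12*y + 36)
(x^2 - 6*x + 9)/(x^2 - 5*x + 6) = (x - 3)/(x - 2)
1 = 1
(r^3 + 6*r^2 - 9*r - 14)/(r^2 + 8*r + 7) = r - 2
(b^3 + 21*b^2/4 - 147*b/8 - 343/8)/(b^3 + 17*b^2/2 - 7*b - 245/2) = (b + 7/4)/(b + 5)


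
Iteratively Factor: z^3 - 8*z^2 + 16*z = (z)*(z^2 - 8*z + 16) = z*(z - 4)*(z - 4)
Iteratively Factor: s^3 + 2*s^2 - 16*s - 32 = (s - 4)*(s^2 + 6*s + 8) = (s - 4)*(s + 2)*(s + 4)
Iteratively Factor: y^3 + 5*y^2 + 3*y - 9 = (y + 3)*(y^2 + 2*y - 3) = (y + 3)^2*(y - 1)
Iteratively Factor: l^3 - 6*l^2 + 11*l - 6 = (l - 1)*(l^2 - 5*l + 6) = (l - 2)*(l - 1)*(l - 3)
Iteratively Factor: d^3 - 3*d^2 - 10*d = (d - 5)*(d^2 + 2*d) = (d - 5)*(d + 2)*(d)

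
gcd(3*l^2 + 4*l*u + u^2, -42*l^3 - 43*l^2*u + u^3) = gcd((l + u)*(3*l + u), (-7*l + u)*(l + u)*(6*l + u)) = l + u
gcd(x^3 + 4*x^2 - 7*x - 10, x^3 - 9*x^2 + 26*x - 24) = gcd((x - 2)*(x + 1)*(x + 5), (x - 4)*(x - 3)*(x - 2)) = x - 2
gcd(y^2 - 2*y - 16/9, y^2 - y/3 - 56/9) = y - 8/3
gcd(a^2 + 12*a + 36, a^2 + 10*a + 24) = a + 6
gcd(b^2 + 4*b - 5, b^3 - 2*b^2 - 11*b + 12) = b - 1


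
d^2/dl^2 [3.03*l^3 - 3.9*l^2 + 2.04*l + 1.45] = 18.18*l - 7.8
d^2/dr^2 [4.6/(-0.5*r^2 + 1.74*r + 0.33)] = 4.6*(-0.5*r^2 + 1.74*r + (1.0*r - 1.74)*(2.0*r - 3.48) + 0.33)/(-0.5*r^2 + 1.74*r + 0.33)^3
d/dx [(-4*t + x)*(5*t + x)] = t + 2*x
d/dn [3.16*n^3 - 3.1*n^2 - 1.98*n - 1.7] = 9.48*n^2 - 6.2*n - 1.98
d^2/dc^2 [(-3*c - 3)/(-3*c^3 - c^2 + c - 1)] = 6*(27*c^2 - 18*c + 1)/(27*c^6 - 54*c^5 + 63*c^4 - 44*c^3 + 21*c^2 - 6*c + 1)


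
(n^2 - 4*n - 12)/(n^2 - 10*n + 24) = (n + 2)/(n - 4)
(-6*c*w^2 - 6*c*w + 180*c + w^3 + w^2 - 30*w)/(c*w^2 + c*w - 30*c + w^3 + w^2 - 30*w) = (-6*c + w)/(c + w)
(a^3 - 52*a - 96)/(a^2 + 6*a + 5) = (a^3 - 52*a - 96)/(a^2 + 6*a + 5)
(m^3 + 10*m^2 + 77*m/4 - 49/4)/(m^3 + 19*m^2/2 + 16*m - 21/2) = (m + 7/2)/(m + 3)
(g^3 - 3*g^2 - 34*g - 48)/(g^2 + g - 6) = (g^2 - 6*g - 16)/(g - 2)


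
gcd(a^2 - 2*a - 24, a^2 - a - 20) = a + 4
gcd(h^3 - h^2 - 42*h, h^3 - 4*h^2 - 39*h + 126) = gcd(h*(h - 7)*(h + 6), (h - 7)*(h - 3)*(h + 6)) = h^2 - h - 42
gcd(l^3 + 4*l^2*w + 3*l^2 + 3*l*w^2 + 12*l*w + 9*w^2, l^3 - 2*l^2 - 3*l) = 1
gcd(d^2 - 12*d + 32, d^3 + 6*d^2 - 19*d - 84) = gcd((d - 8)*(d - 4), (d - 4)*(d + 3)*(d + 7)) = d - 4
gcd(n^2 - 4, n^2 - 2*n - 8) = n + 2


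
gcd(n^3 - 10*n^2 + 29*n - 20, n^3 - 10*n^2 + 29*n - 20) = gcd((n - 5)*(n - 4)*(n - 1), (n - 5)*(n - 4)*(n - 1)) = n^3 - 10*n^2 + 29*n - 20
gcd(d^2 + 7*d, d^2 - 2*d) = d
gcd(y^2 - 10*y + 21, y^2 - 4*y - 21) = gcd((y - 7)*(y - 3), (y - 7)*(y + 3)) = y - 7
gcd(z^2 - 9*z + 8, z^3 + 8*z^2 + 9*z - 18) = z - 1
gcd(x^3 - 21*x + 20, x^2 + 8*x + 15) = x + 5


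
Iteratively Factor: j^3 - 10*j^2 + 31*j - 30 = (j - 3)*(j^2 - 7*j + 10) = (j - 5)*(j - 3)*(j - 2)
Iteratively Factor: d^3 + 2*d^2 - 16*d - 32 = (d - 4)*(d^2 + 6*d + 8) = (d - 4)*(d + 4)*(d + 2)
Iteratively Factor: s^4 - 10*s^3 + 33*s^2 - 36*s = (s - 3)*(s^3 - 7*s^2 + 12*s) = (s - 4)*(s - 3)*(s^2 - 3*s) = s*(s - 4)*(s - 3)*(s - 3)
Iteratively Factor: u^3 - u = (u)*(u^2 - 1) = u*(u + 1)*(u - 1)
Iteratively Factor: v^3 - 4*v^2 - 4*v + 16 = (v - 2)*(v^2 - 2*v - 8) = (v - 4)*(v - 2)*(v + 2)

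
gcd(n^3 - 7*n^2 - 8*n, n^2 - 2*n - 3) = n + 1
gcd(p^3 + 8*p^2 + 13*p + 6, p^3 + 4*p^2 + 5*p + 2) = p^2 + 2*p + 1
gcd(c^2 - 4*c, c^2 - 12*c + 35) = 1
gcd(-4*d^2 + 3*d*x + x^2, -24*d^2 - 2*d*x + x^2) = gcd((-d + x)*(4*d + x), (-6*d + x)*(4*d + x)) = 4*d + x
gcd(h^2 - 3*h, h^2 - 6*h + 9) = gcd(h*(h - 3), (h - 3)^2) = h - 3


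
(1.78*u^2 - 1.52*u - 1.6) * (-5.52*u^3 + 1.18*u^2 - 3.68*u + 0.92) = -9.8256*u^5 + 10.4908*u^4 + 0.487999999999998*u^3 + 5.3432*u^2 + 4.4896*u - 1.472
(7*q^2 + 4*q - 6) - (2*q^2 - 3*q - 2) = 5*q^2 + 7*q - 4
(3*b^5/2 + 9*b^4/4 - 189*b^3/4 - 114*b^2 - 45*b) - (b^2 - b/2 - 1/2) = 3*b^5/2 + 9*b^4/4 - 189*b^3/4 - 115*b^2 - 89*b/2 + 1/2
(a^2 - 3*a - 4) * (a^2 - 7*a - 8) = a^4 - 10*a^3 + 9*a^2 + 52*a + 32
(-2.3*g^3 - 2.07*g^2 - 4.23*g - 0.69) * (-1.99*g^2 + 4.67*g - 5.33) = 4.577*g^5 - 6.6217*g^4 + 11.0098*g^3 - 7.3479*g^2 + 19.3236*g + 3.6777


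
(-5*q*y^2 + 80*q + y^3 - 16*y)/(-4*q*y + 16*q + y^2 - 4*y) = (-5*q*y - 20*q + y^2 + 4*y)/(-4*q + y)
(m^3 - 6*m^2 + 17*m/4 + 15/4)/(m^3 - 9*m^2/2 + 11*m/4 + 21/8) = 2*(m - 5)/(2*m - 7)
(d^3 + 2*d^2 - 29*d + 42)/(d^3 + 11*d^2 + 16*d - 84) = (d - 3)/(d + 6)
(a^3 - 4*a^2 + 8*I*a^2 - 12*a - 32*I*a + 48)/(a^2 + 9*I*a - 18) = (a^2 + 2*a*(-2 + I) - 8*I)/(a + 3*I)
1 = 1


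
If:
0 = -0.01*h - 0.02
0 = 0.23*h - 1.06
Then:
No Solution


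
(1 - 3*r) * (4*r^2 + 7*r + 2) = -12*r^3 - 17*r^2 + r + 2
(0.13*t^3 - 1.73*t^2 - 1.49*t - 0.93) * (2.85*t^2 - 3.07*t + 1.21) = 0.3705*t^5 - 5.3296*t^4 + 1.2219*t^3 - 0.1695*t^2 + 1.0522*t - 1.1253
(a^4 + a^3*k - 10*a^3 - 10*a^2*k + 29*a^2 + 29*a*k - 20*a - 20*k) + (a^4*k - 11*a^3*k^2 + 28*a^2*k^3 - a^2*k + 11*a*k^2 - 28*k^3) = a^4*k + a^4 - 11*a^3*k^2 + a^3*k - 10*a^3 + 28*a^2*k^3 - 11*a^2*k + 29*a^2 + 11*a*k^2 + 29*a*k - 20*a - 28*k^3 - 20*k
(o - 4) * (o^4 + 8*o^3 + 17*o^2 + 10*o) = o^5 + 4*o^4 - 15*o^3 - 58*o^2 - 40*o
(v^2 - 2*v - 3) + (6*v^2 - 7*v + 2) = 7*v^2 - 9*v - 1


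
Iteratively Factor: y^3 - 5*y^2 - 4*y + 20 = (y + 2)*(y^2 - 7*y + 10) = (y - 5)*(y + 2)*(y - 2)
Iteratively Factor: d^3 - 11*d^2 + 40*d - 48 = (d - 4)*(d^2 - 7*d + 12) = (d - 4)^2*(d - 3)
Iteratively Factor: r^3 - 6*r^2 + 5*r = (r - 1)*(r^2 - 5*r) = r*(r - 1)*(r - 5)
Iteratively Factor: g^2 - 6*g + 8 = (g - 4)*(g - 2)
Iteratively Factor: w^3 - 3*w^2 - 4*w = (w + 1)*(w^2 - 4*w) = (w - 4)*(w + 1)*(w)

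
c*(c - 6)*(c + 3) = c^3 - 3*c^2 - 18*c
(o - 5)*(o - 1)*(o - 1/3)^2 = o^4 - 20*o^3/3 + 82*o^2/9 - 4*o + 5/9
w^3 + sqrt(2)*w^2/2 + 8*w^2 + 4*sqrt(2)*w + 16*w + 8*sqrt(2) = (w + 4)^2*(w + sqrt(2)/2)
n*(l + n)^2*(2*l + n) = 2*l^3*n + 5*l^2*n^2 + 4*l*n^3 + n^4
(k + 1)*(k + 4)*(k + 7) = k^3 + 12*k^2 + 39*k + 28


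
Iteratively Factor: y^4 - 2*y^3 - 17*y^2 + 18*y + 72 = (y - 3)*(y^3 + y^2 - 14*y - 24) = (y - 3)*(y + 2)*(y^2 - y - 12) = (y - 3)*(y + 2)*(y + 3)*(y - 4)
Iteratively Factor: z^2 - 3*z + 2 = (z - 1)*(z - 2)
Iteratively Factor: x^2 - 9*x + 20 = (x - 4)*(x - 5)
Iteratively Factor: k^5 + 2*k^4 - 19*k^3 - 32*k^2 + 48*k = (k)*(k^4 + 2*k^3 - 19*k^2 - 32*k + 48) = k*(k + 4)*(k^3 - 2*k^2 - 11*k + 12) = k*(k + 3)*(k + 4)*(k^2 - 5*k + 4) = k*(k - 4)*(k + 3)*(k + 4)*(k - 1)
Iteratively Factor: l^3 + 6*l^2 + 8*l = (l)*(l^2 + 6*l + 8) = l*(l + 2)*(l + 4)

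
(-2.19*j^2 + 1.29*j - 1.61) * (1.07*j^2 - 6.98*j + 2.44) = -2.3433*j^4 + 16.6665*j^3 - 16.0705*j^2 + 14.3854*j - 3.9284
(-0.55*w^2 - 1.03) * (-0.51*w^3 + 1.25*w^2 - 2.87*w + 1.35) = 0.2805*w^5 - 0.6875*w^4 + 2.1038*w^3 - 2.03*w^2 + 2.9561*w - 1.3905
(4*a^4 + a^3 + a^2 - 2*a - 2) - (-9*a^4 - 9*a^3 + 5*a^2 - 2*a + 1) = 13*a^4 + 10*a^3 - 4*a^2 - 3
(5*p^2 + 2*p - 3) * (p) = 5*p^3 + 2*p^2 - 3*p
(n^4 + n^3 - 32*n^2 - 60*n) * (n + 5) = n^5 + 6*n^4 - 27*n^3 - 220*n^2 - 300*n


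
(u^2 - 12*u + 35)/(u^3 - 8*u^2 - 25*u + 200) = (u - 7)/(u^2 - 3*u - 40)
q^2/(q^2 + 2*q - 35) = q^2/(q^2 + 2*q - 35)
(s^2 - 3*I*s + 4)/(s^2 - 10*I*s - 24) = (s + I)/(s - 6*I)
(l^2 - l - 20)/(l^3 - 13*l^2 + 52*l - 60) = (l + 4)/(l^2 - 8*l + 12)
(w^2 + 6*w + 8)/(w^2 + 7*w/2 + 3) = 2*(w + 4)/(2*w + 3)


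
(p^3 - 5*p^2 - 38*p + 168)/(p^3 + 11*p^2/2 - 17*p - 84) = 2*(p - 7)/(2*p + 7)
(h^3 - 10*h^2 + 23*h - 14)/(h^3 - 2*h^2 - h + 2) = (h - 7)/(h + 1)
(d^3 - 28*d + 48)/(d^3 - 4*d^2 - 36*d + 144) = (d - 2)/(d - 6)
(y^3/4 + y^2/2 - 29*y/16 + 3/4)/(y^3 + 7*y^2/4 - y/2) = (y^3 + 2*y^2 - 29*y/4 + 3)/(y*(4*y^2 + 7*y - 2))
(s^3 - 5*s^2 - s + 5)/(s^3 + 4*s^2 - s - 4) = (s - 5)/(s + 4)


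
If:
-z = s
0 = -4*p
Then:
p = 0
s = -z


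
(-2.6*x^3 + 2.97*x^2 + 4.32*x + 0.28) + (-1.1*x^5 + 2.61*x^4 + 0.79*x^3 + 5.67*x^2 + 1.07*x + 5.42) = -1.1*x^5 + 2.61*x^4 - 1.81*x^3 + 8.64*x^2 + 5.39*x + 5.7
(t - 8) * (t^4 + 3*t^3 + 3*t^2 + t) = t^5 - 5*t^4 - 21*t^3 - 23*t^2 - 8*t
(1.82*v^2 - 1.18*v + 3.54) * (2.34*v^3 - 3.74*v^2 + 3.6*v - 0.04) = 4.2588*v^5 - 9.568*v^4 + 19.2488*v^3 - 17.5604*v^2 + 12.7912*v - 0.1416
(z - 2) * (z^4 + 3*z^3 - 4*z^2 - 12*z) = z^5 + z^4 - 10*z^3 - 4*z^2 + 24*z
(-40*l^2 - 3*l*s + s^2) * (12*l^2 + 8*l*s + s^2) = -480*l^4 - 356*l^3*s - 52*l^2*s^2 + 5*l*s^3 + s^4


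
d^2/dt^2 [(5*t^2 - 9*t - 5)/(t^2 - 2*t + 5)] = 2*(t^3 - 90*t^2 + 165*t + 40)/(t^6 - 6*t^5 + 27*t^4 - 68*t^3 + 135*t^2 - 150*t + 125)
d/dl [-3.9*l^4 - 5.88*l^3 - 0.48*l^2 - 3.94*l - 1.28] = -15.6*l^3 - 17.64*l^2 - 0.96*l - 3.94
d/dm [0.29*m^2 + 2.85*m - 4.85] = 0.58*m + 2.85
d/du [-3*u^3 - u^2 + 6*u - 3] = -9*u^2 - 2*u + 6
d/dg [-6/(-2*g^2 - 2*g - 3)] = 12*(-2*g - 1)/(2*g^2 + 2*g + 3)^2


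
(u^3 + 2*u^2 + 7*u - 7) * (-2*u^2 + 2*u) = -2*u^5 - 2*u^4 - 10*u^3 + 28*u^2 - 14*u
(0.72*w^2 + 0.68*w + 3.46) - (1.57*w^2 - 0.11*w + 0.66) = -0.85*w^2 + 0.79*w + 2.8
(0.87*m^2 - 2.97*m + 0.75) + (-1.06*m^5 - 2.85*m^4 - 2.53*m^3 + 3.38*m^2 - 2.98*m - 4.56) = -1.06*m^5 - 2.85*m^4 - 2.53*m^3 + 4.25*m^2 - 5.95*m - 3.81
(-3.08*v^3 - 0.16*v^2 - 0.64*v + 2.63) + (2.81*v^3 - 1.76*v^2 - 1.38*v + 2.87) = -0.27*v^3 - 1.92*v^2 - 2.02*v + 5.5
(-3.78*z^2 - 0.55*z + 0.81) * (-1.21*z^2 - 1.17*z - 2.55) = 4.5738*z^4 + 5.0881*z^3 + 9.3024*z^2 + 0.4548*z - 2.0655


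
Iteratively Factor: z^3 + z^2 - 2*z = (z)*(z^2 + z - 2) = z*(z - 1)*(z + 2)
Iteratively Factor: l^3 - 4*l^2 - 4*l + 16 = (l + 2)*(l^2 - 6*l + 8) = (l - 4)*(l + 2)*(l - 2)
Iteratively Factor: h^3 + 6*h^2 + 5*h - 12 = (h + 4)*(h^2 + 2*h - 3) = (h + 3)*(h + 4)*(h - 1)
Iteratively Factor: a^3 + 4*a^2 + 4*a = (a + 2)*(a^2 + 2*a) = (a + 2)^2*(a)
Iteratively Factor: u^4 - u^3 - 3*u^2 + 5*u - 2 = (u - 1)*(u^3 - 3*u + 2) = (u - 1)^2*(u^2 + u - 2) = (u - 1)^2*(u + 2)*(u - 1)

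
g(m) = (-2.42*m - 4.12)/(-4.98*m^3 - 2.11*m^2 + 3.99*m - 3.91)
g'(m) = (-2.42*m - 4.12)*(14.94*m^2 + 4.22*m - 3.99)/(-4.98*m^3 - 2.11*m^2 + 3.99*m - 3.91)^2 - 2.42/(-4.98*m^3 - 2.11*m^2 + 3.99*m - 3.91)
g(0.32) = 1.62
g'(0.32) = 1.40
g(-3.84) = 0.02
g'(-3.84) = 0.01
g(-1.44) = -0.76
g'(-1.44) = -21.74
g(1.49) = 0.40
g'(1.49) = -0.62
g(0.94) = 1.04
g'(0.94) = -1.83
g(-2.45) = 0.04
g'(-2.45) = 0.01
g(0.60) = 1.66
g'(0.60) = -1.22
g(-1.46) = -0.46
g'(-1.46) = -9.86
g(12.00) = 0.00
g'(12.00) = -0.00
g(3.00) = 0.08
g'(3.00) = -0.06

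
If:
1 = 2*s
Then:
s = 1/2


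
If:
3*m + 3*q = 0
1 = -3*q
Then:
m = 1/3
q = -1/3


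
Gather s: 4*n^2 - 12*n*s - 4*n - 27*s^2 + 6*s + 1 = 4*n^2 - 4*n - 27*s^2 + s*(6 - 12*n) + 1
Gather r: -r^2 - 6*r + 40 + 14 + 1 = -r^2 - 6*r + 55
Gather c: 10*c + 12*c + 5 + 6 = 22*c + 11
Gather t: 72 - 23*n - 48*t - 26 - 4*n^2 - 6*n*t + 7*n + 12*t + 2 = -4*n^2 - 16*n + t*(-6*n - 36) + 48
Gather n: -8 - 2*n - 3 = -2*n - 11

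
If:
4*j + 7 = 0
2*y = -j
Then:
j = -7/4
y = 7/8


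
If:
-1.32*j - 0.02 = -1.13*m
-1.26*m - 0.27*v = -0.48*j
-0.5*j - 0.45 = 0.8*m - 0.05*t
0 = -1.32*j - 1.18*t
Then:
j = -0.31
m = -0.35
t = 0.35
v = 1.06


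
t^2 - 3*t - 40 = (t - 8)*(t + 5)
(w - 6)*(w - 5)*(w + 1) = w^3 - 10*w^2 + 19*w + 30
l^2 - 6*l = l*(l - 6)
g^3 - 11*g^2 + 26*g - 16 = (g - 8)*(g - 2)*(g - 1)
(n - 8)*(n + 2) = n^2 - 6*n - 16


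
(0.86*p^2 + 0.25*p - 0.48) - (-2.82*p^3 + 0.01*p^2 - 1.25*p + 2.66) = 2.82*p^3 + 0.85*p^2 + 1.5*p - 3.14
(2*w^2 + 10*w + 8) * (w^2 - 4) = 2*w^4 + 10*w^3 - 40*w - 32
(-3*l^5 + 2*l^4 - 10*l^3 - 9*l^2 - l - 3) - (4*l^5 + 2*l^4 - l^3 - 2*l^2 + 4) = -7*l^5 - 9*l^3 - 7*l^2 - l - 7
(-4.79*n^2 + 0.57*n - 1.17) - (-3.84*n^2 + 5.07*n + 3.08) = -0.95*n^2 - 4.5*n - 4.25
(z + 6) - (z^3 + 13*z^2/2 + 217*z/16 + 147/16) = -z^3 - 13*z^2/2 - 201*z/16 - 51/16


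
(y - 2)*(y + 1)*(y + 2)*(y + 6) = y^4 + 7*y^3 + 2*y^2 - 28*y - 24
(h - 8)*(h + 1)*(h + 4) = h^3 - 3*h^2 - 36*h - 32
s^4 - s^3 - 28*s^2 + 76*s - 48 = (s - 4)*(s - 2)*(s - 1)*(s + 6)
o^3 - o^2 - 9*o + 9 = (o - 3)*(o - 1)*(o + 3)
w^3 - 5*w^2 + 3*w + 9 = (w - 3)^2*(w + 1)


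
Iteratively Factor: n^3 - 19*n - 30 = (n + 3)*(n^2 - 3*n - 10) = (n + 2)*(n + 3)*(n - 5)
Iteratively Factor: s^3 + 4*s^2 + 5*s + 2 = (s + 1)*(s^2 + 3*s + 2) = (s + 1)*(s + 2)*(s + 1)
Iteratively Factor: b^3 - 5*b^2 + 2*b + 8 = (b + 1)*(b^2 - 6*b + 8) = (b - 2)*(b + 1)*(b - 4)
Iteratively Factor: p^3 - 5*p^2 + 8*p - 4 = (p - 1)*(p^2 - 4*p + 4) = (p - 2)*(p - 1)*(p - 2)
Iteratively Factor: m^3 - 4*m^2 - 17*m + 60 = (m + 4)*(m^2 - 8*m + 15) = (m - 3)*(m + 4)*(m - 5)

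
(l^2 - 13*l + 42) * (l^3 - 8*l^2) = l^5 - 21*l^4 + 146*l^3 - 336*l^2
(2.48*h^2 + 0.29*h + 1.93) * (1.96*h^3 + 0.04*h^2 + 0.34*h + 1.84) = 4.8608*h^5 + 0.6676*h^4 + 4.6376*h^3 + 4.739*h^2 + 1.1898*h + 3.5512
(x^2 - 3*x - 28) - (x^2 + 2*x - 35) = 7 - 5*x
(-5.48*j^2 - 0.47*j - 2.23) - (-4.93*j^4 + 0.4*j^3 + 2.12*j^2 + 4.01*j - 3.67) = 4.93*j^4 - 0.4*j^3 - 7.6*j^2 - 4.48*j + 1.44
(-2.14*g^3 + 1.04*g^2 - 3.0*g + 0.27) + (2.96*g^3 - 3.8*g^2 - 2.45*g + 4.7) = 0.82*g^3 - 2.76*g^2 - 5.45*g + 4.97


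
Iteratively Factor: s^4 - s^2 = (s + 1)*(s^3 - s^2) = (s - 1)*(s + 1)*(s^2) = s*(s - 1)*(s + 1)*(s)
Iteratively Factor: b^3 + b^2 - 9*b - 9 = (b - 3)*(b^2 + 4*b + 3) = (b - 3)*(b + 3)*(b + 1)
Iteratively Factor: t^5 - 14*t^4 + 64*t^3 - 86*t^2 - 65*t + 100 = (t - 5)*(t^4 - 9*t^3 + 19*t^2 + 9*t - 20) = (t - 5)*(t - 4)*(t^3 - 5*t^2 - t + 5) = (t - 5)*(t - 4)*(t + 1)*(t^2 - 6*t + 5) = (t - 5)*(t - 4)*(t - 1)*(t + 1)*(t - 5)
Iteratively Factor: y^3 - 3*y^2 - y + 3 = (y + 1)*(y^2 - 4*y + 3) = (y - 3)*(y + 1)*(y - 1)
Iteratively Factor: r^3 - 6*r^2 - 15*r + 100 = (r - 5)*(r^2 - r - 20) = (r - 5)*(r + 4)*(r - 5)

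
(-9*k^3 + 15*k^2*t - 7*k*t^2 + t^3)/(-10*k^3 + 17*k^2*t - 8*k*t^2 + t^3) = (9*k^2 - 6*k*t + t^2)/(10*k^2 - 7*k*t + t^2)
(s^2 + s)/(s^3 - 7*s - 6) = s/(s^2 - s - 6)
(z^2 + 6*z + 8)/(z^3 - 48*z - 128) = (z + 2)/(z^2 - 4*z - 32)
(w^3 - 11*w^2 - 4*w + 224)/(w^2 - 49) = (w^2 - 4*w - 32)/(w + 7)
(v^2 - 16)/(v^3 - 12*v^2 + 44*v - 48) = (v + 4)/(v^2 - 8*v + 12)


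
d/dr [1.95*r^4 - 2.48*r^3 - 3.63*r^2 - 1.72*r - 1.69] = 7.8*r^3 - 7.44*r^2 - 7.26*r - 1.72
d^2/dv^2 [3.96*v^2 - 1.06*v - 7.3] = 7.92000000000000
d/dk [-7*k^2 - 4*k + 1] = -14*k - 4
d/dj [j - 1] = 1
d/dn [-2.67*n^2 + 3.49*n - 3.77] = 3.49 - 5.34*n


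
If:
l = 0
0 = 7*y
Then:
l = 0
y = 0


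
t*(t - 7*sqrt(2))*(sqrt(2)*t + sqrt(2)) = sqrt(2)*t^3 - 14*t^2 + sqrt(2)*t^2 - 14*t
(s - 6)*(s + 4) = s^2 - 2*s - 24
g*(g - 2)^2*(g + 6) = g^4 + 2*g^3 - 20*g^2 + 24*g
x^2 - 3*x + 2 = (x - 2)*(x - 1)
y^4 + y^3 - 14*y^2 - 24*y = y*(y - 4)*(y + 2)*(y + 3)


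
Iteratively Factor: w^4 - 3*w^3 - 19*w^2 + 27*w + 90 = (w + 2)*(w^3 - 5*w^2 - 9*w + 45) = (w + 2)*(w + 3)*(w^2 - 8*w + 15) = (w - 3)*(w + 2)*(w + 3)*(w - 5)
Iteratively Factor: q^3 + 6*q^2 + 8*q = (q + 4)*(q^2 + 2*q) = q*(q + 4)*(q + 2)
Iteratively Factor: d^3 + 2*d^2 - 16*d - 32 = (d - 4)*(d^2 + 6*d + 8) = (d - 4)*(d + 4)*(d + 2)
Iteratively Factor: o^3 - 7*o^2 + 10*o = (o)*(o^2 - 7*o + 10) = o*(o - 5)*(o - 2)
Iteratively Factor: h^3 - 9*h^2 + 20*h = (h)*(h^2 - 9*h + 20) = h*(h - 4)*(h - 5)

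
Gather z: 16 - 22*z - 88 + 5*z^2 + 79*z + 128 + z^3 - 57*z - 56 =z^3 + 5*z^2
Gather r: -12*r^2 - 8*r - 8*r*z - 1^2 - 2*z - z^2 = -12*r^2 + r*(-8*z - 8) - z^2 - 2*z - 1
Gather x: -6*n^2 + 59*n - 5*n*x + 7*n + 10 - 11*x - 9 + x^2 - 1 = -6*n^2 + 66*n + x^2 + x*(-5*n - 11)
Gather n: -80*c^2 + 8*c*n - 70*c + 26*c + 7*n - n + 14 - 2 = -80*c^2 - 44*c + n*(8*c + 6) + 12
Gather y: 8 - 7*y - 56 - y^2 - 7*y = -y^2 - 14*y - 48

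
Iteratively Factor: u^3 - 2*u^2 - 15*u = (u + 3)*(u^2 - 5*u) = (u - 5)*(u + 3)*(u)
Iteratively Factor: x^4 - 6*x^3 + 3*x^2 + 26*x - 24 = (x - 3)*(x^3 - 3*x^2 - 6*x + 8) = (x - 3)*(x + 2)*(x^2 - 5*x + 4) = (x - 3)*(x - 1)*(x + 2)*(x - 4)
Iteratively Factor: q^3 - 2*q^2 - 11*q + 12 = (q - 1)*(q^2 - q - 12) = (q - 4)*(q - 1)*(q + 3)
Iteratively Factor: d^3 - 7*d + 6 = (d + 3)*(d^2 - 3*d + 2) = (d - 1)*(d + 3)*(d - 2)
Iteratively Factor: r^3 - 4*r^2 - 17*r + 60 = (r - 5)*(r^2 + r - 12) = (r - 5)*(r + 4)*(r - 3)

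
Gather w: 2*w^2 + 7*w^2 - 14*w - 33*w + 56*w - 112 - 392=9*w^2 + 9*w - 504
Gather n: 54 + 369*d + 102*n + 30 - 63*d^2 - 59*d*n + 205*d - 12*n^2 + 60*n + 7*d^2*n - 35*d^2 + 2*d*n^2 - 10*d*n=-98*d^2 + 574*d + n^2*(2*d - 12) + n*(7*d^2 - 69*d + 162) + 84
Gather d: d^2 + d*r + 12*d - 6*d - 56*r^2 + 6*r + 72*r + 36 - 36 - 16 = d^2 + d*(r + 6) - 56*r^2 + 78*r - 16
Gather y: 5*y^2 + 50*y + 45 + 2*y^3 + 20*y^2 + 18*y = 2*y^3 + 25*y^2 + 68*y + 45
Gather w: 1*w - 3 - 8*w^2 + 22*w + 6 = -8*w^2 + 23*w + 3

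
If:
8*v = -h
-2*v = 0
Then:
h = 0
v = 0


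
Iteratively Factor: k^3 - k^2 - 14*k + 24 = (k - 2)*(k^2 + k - 12) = (k - 2)*(k + 4)*(k - 3)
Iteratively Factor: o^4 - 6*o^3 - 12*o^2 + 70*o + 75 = (o - 5)*(o^3 - o^2 - 17*o - 15) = (o - 5)^2*(o^2 + 4*o + 3) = (o - 5)^2*(o + 3)*(o + 1)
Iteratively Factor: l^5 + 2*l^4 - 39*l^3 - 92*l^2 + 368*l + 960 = (l - 5)*(l^4 + 7*l^3 - 4*l^2 - 112*l - 192) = (l - 5)*(l + 3)*(l^3 + 4*l^2 - 16*l - 64) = (l - 5)*(l + 3)*(l + 4)*(l^2 - 16) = (l - 5)*(l - 4)*(l + 3)*(l + 4)*(l + 4)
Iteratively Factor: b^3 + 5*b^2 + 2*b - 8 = (b + 2)*(b^2 + 3*b - 4) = (b + 2)*(b + 4)*(b - 1)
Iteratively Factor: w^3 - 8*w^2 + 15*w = (w - 5)*(w^2 - 3*w) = (w - 5)*(w - 3)*(w)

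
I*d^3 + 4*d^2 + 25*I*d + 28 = (d - 7*I)*(d + 4*I)*(I*d + 1)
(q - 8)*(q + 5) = q^2 - 3*q - 40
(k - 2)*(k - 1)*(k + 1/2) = k^3 - 5*k^2/2 + k/2 + 1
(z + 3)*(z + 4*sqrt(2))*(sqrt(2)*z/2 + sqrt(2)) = sqrt(2)*z^3/2 + 5*sqrt(2)*z^2/2 + 4*z^2 + 3*sqrt(2)*z + 20*z + 24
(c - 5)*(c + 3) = c^2 - 2*c - 15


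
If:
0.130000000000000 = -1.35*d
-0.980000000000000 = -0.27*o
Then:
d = -0.10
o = 3.63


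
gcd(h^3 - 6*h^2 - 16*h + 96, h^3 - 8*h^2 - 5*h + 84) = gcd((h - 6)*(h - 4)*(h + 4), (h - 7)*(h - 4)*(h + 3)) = h - 4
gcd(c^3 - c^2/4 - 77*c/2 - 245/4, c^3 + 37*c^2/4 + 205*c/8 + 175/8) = c^2 + 27*c/4 + 35/4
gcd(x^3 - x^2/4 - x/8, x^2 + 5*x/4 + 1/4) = x + 1/4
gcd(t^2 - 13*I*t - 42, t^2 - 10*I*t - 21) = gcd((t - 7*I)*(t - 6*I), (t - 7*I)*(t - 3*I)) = t - 7*I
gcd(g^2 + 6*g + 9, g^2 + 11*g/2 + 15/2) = g + 3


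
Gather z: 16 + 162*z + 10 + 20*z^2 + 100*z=20*z^2 + 262*z + 26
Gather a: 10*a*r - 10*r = 10*a*r - 10*r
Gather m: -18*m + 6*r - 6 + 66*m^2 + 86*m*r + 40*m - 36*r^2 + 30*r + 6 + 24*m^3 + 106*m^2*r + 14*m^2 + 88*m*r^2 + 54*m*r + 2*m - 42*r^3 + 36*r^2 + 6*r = 24*m^3 + m^2*(106*r + 80) + m*(88*r^2 + 140*r + 24) - 42*r^3 + 42*r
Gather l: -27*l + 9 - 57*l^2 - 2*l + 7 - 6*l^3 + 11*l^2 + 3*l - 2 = -6*l^3 - 46*l^2 - 26*l + 14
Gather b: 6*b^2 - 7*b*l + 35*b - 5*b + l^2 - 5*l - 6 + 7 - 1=6*b^2 + b*(30 - 7*l) + l^2 - 5*l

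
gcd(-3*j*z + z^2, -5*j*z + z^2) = z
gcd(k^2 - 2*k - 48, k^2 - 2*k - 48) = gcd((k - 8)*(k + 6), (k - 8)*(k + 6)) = k^2 - 2*k - 48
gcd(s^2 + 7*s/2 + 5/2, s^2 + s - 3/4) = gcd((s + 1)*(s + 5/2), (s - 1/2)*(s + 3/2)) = 1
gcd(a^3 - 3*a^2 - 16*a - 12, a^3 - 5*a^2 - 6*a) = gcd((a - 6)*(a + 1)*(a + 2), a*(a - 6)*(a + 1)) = a^2 - 5*a - 6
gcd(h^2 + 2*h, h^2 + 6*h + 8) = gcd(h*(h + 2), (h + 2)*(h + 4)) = h + 2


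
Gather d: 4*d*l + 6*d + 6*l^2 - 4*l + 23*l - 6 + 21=d*(4*l + 6) + 6*l^2 + 19*l + 15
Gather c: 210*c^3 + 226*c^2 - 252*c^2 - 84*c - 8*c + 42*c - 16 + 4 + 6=210*c^3 - 26*c^2 - 50*c - 6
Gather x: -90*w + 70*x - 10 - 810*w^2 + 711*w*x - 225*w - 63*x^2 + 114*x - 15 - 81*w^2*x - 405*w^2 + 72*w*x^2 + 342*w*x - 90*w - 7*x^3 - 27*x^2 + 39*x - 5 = -1215*w^2 - 405*w - 7*x^3 + x^2*(72*w - 90) + x*(-81*w^2 + 1053*w + 223) - 30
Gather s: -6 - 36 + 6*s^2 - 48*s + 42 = 6*s^2 - 48*s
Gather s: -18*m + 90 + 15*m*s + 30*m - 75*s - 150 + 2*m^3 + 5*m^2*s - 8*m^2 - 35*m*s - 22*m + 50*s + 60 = 2*m^3 - 8*m^2 - 10*m + s*(5*m^2 - 20*m - 25)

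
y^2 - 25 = (y - 5)*(y + 5)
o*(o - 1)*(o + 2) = o^3 + o^2 - 2*o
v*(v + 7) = v^2 + 7*v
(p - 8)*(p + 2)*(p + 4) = p^3 - 2*p^2 - 40*p - 64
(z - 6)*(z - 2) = z^2 - 8*z + 12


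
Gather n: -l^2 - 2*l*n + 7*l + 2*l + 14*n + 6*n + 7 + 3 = -l^2 + 9*l + n*(20 - 2*l) + 10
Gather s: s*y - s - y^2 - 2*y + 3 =s*(y - 1) - y^2 - 2*y + 3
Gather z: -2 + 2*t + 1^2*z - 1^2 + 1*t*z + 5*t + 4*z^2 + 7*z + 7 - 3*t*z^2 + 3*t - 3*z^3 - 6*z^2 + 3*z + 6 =10*t - 3*z^3 + z^2*(-3*t - 2) + z*(t + 11) + 10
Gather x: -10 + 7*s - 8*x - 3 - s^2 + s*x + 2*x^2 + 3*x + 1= -s^2 + 7*s + 2*x^2 + x*(s - 5) - 12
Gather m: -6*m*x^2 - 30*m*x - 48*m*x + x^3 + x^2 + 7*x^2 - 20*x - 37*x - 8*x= m*(-6*x^2 - 78*x) + x^3 + 8*x^2 - 65*x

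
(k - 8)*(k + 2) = k^2 - 6*k - 16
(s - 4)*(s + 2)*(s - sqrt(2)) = s^3 - 2*s^2 - sqrt(2)*s^2 - 8*s + 2*sqrt(2)*s + 8*sqrt(2)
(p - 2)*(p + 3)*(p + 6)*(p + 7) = p^4 + 14*p^3 + 49*p^2 - 36*p - 252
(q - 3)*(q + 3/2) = q^2 - 3*q/2 - 9/2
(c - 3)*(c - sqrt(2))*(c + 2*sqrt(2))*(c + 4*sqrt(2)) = c^4 - 3*c^3 + 5*sqrt(2)*c^3 - 15*sqrt(2)*c^2 + 4*c^2 - 16*sqrt(2)*c - 12*c + 48*sqrt(2)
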